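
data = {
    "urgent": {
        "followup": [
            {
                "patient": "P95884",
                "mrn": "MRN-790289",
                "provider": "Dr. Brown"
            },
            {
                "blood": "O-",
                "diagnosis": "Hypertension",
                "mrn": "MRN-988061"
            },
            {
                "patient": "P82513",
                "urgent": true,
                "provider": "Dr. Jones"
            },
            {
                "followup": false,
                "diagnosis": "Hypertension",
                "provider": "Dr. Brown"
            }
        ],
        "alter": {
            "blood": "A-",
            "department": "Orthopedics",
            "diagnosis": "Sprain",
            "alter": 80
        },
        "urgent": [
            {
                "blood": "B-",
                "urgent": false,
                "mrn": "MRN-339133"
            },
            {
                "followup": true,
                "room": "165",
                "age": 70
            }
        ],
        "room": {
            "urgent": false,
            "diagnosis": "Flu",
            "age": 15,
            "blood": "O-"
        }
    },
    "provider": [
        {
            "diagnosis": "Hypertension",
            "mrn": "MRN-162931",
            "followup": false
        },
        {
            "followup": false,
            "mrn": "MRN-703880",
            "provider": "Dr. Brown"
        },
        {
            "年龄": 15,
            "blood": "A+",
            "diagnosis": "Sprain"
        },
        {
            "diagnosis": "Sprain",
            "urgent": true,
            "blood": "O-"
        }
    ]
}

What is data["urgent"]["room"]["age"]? 15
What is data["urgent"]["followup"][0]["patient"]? "P95884"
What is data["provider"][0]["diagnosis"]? "Hypertension"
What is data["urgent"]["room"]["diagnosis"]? "Flu"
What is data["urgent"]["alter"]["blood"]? "A-"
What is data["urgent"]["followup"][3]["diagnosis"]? "Hypertension"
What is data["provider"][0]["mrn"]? "MRN-162931"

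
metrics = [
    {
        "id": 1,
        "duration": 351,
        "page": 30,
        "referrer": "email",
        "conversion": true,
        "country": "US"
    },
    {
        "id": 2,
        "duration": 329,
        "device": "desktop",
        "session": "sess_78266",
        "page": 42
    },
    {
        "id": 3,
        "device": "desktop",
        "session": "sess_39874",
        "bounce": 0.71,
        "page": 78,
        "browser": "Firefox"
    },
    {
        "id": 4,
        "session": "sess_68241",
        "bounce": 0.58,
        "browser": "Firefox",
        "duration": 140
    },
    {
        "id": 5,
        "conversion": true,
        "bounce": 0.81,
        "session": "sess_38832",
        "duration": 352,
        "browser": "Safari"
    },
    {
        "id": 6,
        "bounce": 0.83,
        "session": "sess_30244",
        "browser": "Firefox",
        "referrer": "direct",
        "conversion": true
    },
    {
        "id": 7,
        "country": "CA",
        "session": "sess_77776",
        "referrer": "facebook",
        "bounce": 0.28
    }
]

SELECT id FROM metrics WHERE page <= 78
[1, 2, 3]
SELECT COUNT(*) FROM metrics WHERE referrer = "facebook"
1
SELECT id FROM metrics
[1, 2, 3, 4, 5, 6, 7]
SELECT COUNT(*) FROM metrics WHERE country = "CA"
1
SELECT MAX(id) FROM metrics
7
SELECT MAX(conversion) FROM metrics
True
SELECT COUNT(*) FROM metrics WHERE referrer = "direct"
1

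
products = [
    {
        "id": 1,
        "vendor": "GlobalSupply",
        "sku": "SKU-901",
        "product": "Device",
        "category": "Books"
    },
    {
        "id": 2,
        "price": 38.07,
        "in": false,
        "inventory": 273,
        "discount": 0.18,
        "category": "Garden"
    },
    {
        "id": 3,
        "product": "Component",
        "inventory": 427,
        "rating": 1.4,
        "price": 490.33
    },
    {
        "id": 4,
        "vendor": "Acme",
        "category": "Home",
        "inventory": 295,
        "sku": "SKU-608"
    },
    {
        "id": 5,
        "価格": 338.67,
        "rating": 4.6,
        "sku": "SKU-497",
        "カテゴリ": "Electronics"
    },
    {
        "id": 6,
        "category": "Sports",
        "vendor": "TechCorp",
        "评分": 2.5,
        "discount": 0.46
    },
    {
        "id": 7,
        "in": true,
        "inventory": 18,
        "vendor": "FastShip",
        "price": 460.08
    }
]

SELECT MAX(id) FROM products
7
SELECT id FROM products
[1, 2, 3, 4, 5, 6, 7]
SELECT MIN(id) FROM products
1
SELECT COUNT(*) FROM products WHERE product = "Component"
1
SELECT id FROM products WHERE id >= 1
[1, 2, 3, 4, 5, 6, 7]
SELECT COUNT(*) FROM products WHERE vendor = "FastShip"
1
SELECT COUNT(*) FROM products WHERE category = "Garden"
1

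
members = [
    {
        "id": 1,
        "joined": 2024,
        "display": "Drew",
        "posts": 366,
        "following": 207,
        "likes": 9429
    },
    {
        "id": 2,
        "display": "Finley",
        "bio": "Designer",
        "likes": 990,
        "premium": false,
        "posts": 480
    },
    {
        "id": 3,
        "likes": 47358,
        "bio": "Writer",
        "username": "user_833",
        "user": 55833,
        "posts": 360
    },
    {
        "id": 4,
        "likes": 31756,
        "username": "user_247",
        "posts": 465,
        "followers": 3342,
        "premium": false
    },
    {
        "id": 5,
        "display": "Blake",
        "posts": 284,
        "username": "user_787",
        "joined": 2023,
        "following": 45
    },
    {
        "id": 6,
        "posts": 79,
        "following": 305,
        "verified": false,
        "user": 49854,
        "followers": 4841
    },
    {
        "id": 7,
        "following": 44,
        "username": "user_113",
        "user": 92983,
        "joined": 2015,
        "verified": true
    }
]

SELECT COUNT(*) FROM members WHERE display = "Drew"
1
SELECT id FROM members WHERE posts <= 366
[1, 3, 5, 6]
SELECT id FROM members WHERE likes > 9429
[3, 4]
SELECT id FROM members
[1, 2, 3, 4, 5, 6, 7]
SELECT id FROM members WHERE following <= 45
[5, 7]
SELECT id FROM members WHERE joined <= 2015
[7]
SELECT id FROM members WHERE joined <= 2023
[5, 7]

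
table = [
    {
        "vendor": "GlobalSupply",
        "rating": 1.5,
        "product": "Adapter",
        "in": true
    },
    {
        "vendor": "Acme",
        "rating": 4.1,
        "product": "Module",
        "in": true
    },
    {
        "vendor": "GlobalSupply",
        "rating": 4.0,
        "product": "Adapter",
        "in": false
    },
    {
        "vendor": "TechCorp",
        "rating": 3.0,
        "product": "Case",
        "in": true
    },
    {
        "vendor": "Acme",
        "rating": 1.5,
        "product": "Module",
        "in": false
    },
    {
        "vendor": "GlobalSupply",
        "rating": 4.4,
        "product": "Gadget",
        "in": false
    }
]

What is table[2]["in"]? False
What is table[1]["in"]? True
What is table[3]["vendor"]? "TechCorp"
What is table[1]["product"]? "Module"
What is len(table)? 6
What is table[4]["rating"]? 1.5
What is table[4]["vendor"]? "Acme"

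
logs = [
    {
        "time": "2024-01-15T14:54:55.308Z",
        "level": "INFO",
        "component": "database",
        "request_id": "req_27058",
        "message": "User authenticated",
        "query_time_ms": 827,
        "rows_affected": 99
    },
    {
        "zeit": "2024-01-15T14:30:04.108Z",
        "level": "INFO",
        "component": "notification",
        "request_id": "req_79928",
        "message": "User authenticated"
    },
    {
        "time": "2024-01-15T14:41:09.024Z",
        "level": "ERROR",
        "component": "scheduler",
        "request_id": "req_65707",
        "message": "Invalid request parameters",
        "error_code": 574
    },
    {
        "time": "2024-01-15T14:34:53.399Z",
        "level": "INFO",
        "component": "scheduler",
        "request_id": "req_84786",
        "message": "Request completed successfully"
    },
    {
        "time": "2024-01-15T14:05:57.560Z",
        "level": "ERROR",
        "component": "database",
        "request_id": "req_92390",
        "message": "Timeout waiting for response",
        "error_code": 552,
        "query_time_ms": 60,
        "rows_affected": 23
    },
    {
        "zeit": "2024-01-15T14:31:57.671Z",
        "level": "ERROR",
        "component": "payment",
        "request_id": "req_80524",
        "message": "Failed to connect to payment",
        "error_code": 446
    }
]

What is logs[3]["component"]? "scheduler"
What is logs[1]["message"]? "User authenticated"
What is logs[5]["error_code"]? 446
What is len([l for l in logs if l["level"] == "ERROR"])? 3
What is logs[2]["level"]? "ERROR"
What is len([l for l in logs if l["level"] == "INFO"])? 3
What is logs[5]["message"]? "Failed to connect to payment"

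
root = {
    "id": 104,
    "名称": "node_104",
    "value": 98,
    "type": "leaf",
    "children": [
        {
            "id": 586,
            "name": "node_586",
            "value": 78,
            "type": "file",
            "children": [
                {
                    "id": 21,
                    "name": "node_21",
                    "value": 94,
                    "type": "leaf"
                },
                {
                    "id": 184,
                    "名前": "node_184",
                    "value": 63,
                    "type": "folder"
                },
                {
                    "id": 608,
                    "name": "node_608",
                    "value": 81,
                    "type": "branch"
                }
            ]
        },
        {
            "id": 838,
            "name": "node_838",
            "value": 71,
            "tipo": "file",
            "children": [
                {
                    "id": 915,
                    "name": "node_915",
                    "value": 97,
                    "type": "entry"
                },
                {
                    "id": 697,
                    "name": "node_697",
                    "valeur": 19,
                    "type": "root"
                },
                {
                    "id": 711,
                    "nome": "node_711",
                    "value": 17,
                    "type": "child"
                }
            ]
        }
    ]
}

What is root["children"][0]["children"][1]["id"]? 184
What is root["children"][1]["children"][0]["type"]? "entry"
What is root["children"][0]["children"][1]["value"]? 63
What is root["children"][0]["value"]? 78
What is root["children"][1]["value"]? 71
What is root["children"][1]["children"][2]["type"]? "child"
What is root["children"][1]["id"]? 838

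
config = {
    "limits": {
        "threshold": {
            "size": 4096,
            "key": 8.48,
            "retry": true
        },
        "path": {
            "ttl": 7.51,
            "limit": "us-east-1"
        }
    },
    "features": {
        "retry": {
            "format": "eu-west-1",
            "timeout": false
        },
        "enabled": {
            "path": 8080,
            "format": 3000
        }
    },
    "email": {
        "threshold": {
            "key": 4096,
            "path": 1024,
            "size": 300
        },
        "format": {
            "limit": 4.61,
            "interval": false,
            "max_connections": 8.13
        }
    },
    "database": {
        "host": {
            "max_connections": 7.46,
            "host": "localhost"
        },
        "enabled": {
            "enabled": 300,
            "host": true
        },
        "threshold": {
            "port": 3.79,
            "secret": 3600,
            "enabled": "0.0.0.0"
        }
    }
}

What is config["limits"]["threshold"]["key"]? 8.48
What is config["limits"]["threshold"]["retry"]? True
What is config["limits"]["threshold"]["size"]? 4096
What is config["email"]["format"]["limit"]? 4.61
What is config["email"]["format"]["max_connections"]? 8.13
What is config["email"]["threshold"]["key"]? 4096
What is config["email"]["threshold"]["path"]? 1024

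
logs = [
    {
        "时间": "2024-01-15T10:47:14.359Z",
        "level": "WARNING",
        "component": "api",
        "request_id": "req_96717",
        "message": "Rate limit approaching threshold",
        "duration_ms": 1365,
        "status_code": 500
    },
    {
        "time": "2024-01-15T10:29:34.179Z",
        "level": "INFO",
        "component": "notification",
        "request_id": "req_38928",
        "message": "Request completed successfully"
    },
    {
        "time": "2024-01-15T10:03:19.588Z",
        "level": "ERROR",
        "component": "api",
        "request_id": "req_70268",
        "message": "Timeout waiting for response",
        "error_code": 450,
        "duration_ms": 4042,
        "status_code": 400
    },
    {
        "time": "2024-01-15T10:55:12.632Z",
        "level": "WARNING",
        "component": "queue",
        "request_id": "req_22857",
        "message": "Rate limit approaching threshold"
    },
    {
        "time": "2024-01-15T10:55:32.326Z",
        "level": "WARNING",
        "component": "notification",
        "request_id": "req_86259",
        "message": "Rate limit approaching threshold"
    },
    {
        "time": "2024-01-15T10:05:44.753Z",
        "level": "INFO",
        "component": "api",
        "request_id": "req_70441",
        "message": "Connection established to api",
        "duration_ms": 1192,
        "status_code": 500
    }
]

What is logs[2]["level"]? "ERROR"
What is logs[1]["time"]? "2024-01-15T10:29:34.179Z"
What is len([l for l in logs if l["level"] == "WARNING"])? 3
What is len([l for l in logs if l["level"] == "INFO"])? 2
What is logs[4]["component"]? "notification"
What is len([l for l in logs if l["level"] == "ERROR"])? 1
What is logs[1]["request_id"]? "req_38928"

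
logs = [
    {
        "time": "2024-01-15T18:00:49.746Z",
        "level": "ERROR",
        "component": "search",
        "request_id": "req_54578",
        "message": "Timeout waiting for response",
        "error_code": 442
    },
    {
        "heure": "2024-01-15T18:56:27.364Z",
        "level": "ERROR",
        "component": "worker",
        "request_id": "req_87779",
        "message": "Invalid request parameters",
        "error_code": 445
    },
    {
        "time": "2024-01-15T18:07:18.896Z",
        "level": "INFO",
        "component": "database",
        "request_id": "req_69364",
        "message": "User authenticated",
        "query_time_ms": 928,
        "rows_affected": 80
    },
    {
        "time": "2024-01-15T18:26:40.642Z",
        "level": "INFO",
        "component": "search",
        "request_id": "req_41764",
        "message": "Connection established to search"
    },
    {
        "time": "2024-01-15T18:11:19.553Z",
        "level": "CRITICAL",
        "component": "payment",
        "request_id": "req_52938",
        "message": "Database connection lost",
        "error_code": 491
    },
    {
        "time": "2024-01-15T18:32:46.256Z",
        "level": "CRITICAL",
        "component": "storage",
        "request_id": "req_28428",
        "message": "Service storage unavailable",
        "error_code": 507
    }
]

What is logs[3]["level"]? "INFO"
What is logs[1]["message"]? "Invalid request parameters"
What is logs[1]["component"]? "worker"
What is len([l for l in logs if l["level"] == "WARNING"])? 0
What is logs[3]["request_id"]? "req_41764"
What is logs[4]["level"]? "CRITICAL"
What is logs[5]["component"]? "storage"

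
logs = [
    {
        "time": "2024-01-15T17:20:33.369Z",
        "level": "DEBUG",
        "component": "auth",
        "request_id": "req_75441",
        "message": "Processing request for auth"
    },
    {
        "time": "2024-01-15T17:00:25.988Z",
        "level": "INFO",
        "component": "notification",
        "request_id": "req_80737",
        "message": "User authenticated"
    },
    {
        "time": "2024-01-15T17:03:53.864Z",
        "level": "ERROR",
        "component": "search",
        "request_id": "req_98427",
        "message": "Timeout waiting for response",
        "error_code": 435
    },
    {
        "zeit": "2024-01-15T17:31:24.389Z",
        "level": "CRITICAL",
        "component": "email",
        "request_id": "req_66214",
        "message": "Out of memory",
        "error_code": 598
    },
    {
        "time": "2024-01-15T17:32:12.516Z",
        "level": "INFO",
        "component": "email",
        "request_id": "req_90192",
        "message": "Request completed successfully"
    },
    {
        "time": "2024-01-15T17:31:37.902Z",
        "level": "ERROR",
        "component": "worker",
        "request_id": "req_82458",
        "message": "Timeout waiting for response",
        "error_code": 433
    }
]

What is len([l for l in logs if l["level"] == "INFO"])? 2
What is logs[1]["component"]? "notification"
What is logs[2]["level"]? "ERROR"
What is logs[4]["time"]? "2024-01-15T17:32:12.516Z"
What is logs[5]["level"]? "ERROR"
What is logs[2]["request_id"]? "req_98427"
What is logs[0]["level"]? "DEBUG"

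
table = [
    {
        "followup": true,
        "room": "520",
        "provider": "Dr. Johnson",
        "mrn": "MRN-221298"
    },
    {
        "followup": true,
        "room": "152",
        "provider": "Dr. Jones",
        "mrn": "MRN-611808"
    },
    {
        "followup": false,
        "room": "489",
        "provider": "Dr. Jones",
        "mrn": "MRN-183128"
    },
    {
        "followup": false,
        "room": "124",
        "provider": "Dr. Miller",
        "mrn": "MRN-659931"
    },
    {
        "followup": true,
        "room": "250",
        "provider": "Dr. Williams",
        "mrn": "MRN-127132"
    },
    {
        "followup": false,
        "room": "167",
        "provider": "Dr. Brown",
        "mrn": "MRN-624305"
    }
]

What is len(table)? 6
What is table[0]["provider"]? "Dr. Johnson"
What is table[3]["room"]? "124"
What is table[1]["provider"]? "Dr. Jones"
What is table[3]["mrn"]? "MRN-659931"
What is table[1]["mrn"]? "MRN-611808"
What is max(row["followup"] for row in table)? True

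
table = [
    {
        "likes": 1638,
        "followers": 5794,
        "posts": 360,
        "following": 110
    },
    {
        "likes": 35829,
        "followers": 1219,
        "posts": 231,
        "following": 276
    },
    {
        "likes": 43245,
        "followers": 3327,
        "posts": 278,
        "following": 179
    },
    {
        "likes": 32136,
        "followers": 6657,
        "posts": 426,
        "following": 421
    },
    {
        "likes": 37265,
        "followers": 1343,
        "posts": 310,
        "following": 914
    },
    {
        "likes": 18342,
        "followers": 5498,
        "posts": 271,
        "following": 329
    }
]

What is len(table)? 6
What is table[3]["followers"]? 6657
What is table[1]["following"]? 276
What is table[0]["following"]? 110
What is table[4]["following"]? 914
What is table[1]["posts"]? 231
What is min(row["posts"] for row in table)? 231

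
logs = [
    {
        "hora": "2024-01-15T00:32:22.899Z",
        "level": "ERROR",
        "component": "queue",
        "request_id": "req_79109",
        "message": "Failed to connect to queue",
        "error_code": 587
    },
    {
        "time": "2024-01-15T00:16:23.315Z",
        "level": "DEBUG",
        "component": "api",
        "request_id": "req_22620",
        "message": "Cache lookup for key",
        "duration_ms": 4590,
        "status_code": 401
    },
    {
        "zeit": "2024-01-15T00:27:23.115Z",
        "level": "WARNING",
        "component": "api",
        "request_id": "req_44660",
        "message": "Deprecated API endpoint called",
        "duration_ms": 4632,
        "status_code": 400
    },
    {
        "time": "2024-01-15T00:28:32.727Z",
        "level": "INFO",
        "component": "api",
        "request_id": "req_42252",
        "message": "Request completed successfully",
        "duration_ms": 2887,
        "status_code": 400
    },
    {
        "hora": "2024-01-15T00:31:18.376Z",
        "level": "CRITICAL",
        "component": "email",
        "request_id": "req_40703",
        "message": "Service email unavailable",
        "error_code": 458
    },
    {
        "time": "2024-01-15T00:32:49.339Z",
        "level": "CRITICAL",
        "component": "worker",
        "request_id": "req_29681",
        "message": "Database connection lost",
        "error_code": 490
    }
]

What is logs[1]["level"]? "DEBUG"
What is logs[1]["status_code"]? 401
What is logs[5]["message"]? "Database connection lost"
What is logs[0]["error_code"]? 587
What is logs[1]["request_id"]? "req_22620"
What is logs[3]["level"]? "INFO"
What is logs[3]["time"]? "2024-01-15T00:28:32.727Z"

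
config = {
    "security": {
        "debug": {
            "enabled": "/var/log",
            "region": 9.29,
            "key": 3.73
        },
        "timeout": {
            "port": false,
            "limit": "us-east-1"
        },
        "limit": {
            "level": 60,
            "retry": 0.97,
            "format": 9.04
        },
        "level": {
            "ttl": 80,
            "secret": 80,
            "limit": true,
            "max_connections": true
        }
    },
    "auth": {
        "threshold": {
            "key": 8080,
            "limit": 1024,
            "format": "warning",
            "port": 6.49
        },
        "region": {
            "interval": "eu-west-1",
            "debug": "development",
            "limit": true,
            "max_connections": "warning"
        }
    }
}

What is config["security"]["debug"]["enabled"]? "/var/log"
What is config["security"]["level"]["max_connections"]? True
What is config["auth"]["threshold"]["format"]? "warning"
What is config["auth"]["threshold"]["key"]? 8080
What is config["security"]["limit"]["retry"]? 0.97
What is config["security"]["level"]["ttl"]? 80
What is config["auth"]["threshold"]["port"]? 6.49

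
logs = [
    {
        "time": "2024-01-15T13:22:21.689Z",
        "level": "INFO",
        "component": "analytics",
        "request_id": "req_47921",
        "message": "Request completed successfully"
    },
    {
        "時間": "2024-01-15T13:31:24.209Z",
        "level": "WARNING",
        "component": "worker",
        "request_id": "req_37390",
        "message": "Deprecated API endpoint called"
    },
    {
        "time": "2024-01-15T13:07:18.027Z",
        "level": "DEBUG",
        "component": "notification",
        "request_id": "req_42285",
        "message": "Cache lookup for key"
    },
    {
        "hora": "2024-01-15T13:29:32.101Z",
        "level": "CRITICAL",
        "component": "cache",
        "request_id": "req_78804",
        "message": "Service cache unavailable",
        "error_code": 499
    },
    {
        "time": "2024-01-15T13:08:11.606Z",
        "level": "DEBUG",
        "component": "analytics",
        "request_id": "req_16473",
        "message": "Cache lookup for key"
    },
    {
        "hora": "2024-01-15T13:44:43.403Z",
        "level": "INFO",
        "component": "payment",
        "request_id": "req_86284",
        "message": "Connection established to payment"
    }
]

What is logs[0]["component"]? "analytics"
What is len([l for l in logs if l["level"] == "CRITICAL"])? 1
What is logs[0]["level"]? "INFO"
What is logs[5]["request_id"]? "req_86284"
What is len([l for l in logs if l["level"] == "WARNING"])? 1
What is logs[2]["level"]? "DEBUG"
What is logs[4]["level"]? "DEBUG"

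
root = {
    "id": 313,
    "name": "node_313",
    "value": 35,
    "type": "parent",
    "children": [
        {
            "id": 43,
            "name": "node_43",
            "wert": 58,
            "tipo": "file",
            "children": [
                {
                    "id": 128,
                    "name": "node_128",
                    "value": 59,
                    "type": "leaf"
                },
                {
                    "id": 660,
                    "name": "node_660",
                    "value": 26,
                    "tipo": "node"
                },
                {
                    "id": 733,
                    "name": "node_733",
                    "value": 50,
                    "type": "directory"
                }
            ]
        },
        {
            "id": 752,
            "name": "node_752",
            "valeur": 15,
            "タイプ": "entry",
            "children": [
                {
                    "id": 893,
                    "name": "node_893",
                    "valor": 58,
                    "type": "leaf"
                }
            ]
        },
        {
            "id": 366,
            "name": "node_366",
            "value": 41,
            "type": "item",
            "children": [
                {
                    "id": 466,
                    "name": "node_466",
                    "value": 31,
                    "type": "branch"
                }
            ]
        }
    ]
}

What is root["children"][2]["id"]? 366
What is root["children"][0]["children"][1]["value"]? 26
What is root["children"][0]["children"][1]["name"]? "node_660"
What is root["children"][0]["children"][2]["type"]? "directory"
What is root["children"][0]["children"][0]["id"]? 128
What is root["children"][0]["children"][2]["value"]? 50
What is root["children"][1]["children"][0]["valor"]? 58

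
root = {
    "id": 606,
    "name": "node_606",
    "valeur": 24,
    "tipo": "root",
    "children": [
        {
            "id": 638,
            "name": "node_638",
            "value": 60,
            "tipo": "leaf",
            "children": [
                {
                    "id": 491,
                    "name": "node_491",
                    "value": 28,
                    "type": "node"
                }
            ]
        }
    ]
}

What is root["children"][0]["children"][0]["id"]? 491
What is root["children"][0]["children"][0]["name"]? "node_491"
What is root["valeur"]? 24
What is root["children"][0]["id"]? 638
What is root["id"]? 606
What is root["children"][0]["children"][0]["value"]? 28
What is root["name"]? "node_606"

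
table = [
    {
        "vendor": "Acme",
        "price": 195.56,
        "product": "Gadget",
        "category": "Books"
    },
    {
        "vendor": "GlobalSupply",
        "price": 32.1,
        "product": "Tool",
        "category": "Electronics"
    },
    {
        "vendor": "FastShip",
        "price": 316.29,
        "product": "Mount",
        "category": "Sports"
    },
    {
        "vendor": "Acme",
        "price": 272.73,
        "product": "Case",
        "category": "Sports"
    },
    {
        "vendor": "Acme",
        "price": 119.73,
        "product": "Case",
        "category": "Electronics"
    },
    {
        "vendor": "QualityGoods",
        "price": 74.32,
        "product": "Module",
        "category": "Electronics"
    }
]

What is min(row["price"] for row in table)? 32.1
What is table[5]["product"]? "Module"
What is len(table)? 6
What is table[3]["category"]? "Sports"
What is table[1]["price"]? 32.1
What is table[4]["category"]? "Electronics"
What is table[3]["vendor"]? "Acme"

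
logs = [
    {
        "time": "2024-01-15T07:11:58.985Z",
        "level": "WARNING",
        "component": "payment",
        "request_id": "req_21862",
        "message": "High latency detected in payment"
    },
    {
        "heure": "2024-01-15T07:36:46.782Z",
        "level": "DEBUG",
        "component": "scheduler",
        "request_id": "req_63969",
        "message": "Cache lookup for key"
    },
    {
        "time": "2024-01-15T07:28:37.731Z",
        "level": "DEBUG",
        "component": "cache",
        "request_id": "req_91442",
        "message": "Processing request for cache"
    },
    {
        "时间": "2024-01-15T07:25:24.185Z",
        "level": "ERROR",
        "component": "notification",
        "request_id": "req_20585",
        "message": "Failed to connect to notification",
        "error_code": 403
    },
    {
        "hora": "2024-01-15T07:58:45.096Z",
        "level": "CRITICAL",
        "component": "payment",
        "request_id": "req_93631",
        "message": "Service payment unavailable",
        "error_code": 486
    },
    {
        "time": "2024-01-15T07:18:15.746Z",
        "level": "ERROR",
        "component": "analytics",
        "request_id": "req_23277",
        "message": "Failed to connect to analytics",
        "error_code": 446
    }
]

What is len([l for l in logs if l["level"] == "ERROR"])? 2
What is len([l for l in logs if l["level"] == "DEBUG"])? 2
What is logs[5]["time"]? "2024-01-15T07:18:15.746Z"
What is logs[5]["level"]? "ERROR"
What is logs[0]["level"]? "WARNING"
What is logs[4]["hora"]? "2024-01-15T07:58:45.096Z"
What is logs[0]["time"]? "2024-01-15T07:11:58.985Z"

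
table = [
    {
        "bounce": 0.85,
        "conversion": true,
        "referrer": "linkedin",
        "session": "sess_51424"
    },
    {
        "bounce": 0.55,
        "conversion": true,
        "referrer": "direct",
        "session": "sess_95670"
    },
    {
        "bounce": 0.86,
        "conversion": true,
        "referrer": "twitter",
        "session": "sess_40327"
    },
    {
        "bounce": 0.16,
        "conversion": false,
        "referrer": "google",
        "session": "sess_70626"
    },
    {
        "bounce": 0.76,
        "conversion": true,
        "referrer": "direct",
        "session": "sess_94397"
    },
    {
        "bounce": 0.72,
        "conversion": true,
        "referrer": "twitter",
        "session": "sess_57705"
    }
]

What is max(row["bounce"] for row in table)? 0.86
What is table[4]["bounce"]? 0.76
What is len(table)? 6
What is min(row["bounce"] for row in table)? 0.16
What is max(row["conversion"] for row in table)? True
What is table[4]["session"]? "sess_94397"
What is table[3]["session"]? "sess_70626"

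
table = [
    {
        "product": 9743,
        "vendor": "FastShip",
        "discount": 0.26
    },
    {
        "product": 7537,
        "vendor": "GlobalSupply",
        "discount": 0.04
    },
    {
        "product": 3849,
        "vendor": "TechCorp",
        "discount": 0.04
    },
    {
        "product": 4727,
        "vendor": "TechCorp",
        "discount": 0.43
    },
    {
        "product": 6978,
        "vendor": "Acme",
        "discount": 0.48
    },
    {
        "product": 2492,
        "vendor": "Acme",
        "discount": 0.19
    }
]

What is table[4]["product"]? 6978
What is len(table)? 6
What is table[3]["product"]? 4727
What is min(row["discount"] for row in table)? 0.04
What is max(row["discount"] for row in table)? 0.48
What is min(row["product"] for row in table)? 2492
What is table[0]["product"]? 9743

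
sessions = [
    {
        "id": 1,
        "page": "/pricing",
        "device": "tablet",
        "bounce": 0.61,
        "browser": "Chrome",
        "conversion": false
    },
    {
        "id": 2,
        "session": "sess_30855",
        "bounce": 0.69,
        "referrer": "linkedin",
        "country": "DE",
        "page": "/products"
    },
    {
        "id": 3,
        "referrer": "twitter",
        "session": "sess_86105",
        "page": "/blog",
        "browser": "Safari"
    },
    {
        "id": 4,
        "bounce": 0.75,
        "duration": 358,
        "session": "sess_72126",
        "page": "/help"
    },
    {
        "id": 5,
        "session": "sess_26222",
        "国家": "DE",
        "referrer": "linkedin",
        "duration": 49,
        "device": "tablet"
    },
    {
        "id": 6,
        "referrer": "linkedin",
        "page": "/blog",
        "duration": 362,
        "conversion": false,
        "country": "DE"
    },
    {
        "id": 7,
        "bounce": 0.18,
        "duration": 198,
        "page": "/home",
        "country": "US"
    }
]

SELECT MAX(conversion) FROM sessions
False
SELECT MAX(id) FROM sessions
7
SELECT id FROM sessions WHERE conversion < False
[]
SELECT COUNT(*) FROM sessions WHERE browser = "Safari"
1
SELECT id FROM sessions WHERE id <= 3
[1, 2, 3]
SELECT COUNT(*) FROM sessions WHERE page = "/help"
1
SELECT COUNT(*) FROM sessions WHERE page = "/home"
1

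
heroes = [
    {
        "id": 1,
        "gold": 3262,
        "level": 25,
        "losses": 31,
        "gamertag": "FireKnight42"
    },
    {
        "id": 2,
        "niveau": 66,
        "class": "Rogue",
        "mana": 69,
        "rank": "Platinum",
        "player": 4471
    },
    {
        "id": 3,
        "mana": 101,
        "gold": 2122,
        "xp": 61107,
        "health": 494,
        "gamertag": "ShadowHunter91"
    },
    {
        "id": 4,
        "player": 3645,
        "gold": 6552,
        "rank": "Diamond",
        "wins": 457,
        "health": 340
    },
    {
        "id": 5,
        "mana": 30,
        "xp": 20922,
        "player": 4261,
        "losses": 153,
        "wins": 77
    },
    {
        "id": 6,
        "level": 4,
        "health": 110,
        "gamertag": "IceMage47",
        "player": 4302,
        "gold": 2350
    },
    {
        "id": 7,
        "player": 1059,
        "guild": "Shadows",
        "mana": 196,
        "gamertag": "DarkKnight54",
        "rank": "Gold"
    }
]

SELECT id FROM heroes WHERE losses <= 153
[1, 5]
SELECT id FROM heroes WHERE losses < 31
[]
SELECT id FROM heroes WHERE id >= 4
[4, 5, 6, 7]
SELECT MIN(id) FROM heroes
1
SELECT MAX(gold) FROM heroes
6552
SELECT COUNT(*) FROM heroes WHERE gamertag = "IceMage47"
1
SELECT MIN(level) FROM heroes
4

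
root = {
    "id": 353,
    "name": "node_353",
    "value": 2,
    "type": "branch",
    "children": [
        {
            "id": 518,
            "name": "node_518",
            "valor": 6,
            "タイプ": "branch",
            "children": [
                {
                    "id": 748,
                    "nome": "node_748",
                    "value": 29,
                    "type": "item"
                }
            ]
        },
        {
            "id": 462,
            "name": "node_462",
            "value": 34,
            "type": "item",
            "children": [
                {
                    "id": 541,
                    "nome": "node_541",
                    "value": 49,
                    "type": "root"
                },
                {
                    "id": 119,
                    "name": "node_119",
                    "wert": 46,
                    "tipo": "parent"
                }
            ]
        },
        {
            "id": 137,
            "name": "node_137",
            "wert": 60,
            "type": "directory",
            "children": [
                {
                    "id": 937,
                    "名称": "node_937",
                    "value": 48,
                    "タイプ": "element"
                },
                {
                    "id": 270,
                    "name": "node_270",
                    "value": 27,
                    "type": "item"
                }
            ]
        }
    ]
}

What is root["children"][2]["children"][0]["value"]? 48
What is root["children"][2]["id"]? 137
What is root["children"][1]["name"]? "node_462"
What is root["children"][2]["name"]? "node_137"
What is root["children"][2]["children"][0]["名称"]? "node_937"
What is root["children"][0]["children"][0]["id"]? 748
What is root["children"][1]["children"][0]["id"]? 541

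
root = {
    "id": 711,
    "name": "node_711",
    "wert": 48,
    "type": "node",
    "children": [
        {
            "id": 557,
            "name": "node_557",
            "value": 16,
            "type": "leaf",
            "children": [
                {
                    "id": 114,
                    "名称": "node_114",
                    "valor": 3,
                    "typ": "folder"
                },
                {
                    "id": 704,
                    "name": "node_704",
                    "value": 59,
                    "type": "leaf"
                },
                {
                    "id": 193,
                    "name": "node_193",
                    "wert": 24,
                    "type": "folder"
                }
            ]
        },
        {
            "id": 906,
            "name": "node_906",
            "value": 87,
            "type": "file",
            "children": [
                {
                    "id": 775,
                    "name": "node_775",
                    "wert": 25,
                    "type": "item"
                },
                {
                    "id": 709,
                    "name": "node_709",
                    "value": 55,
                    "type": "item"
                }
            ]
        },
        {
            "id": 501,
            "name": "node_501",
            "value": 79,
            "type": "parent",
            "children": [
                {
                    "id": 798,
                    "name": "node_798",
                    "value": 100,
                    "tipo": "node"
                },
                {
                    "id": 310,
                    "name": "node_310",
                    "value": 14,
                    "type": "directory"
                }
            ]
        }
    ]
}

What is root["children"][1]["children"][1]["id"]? 709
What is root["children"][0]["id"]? 557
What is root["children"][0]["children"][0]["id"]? 114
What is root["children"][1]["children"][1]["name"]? "node_709"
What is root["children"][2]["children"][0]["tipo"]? "node"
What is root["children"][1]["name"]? "node_906"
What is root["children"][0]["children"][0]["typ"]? "folder"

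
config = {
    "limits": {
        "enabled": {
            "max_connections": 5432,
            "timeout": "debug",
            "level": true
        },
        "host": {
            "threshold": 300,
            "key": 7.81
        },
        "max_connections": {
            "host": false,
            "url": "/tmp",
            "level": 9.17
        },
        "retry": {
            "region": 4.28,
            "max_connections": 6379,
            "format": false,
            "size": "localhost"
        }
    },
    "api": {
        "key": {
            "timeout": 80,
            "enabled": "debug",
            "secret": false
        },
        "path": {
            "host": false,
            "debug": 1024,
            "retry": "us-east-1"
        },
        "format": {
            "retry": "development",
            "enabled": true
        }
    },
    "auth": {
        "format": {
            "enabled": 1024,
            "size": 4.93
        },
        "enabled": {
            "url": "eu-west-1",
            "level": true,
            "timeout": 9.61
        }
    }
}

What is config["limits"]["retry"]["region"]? 4.28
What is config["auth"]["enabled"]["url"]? "eu-west-1"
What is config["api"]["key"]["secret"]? False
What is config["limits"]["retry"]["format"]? False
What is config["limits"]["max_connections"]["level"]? 9.17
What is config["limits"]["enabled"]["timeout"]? "debug"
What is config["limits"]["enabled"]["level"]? True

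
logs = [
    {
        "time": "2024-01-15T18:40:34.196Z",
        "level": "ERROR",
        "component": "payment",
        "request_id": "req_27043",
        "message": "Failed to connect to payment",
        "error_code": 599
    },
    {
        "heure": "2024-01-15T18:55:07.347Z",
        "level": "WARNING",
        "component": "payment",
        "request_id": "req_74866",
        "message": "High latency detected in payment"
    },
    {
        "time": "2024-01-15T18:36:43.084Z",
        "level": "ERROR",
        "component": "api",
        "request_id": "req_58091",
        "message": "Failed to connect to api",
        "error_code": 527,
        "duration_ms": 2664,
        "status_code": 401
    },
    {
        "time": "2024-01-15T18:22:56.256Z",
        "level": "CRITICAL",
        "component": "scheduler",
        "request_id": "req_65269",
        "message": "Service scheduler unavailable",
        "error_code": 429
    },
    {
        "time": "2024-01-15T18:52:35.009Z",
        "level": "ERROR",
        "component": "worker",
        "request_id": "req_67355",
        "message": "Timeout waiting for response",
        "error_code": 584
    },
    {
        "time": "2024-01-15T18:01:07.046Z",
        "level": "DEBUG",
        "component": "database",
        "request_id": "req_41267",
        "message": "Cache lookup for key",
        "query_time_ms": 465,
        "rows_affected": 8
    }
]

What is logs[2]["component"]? "api"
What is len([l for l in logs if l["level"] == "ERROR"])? 3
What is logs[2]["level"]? "ERROR"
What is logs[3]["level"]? "CRITICAL"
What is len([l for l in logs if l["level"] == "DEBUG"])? 1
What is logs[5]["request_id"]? "req_41267"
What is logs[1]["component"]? "payment"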